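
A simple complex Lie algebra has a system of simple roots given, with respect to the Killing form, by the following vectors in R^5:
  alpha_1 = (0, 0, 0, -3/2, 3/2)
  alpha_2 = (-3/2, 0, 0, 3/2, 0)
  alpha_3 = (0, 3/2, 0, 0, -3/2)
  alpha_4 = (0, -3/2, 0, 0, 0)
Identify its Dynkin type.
Compute the Cartan integers a_ij = 2(alpha_i, alpha_j)/(alpha_j, alpha_j); the resulting 4x4 Cartan matrix is
[[2, -1, -1, 0], [-1, 2, 0, 0], [-1, 0, 2, -2], [0, 0, -1, 2]].
The roots have two lengths (squared-length ratio 2:1); the short ones are alpha_{4}. The associated Dynkin diagram is a chain of 4 nodes with a double edge at one end; the terminal node there is the unique short simple root (B_4), so the type is B_4 (the algebra so(9)).

B4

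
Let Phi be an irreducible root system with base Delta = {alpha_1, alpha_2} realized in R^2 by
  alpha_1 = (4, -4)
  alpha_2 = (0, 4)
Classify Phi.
Compute the Cartan integers a_ij = 2(alpha_i, alpha_j)/(alpha_j, alpha_j); the resulting 2x2 Cartan matrix is
[[2, -2], [-1, 2]].
The roots have two lengths (squared-length ratio 2:1); the short ones are alpha_{2}. The associated Dynkin diagram is a chain of 2 nodes with a double edge at one end; the terminal node there is the unique short simple root (B_2), so the type is B_2 (the algebra so(5)).

B2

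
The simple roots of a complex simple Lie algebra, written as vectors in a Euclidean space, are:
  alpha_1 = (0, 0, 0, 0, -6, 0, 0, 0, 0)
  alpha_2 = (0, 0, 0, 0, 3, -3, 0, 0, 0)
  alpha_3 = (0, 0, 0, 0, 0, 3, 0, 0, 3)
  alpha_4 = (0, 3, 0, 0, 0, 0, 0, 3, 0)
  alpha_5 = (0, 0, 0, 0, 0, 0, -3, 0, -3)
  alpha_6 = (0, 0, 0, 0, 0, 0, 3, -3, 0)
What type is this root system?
type C_6

Compute the Cartan integers a_ij = 2(alpha_i, alpha_j)/(alpha_j, alpha_j); the resulting 6x6 Cartan matrix is
[[2, -2, 0, 0, 0, 0], [-1, 2, -1, 0, 0, 0], [0, -1, 2, 0, -1, 0], [0, 0, 0, 2, 0, -1], [0, 0, -1, 0, 2, -1], [0, 0, 0, -1, -1, 2]].
The roots have two lengths (squared-length ratio 2:1); the short ones are alpha_{2,3,4,5,6}. The associated Dynkin diagram is a chain of 6 nodes with a double edge at one end; the terminal node there is the unique long simple root (C_6), so the type is C_6 (the algebra sp(12)).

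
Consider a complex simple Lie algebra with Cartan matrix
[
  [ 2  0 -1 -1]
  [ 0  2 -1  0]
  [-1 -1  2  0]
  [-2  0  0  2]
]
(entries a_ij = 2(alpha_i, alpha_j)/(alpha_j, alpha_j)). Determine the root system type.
C_4

The matrix has rank 4 with 2's on the diagonal. Reading the off-diagonal entries as Dynkin edges (a single edge where a_ij = a_ji = -1; a double or triple edge where a_ij * a_ji = 2 or 3), the diagram is a chain of 4 nodes with a double edge at one end; the terminal node there is the unique long simple root (C_4). One simple-root ordering that puts it in standard form is (alpha_2, alpha_3, alpha_1, alpha_4). So the algebra is type C_4, i.e. sp(8).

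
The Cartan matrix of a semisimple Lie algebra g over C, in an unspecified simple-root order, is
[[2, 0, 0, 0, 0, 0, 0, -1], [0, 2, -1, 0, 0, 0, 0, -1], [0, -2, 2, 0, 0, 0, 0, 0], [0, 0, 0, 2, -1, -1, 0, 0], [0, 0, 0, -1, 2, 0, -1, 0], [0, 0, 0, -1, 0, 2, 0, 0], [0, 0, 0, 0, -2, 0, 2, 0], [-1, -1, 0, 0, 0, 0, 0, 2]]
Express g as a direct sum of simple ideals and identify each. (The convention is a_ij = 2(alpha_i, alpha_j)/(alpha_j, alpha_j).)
C_4 (sp(8)) ⊕ C_4 (sp(8))

The diagram associated to this matrix has two connected components: the simple roots {alpha_4, alpha_5, alpha_6, alpha_7} form a chain of 4 nodes with a double edge at one end; the terminal node there is the unique long simple root (C_4), and {alpha_1, alpha_2, alpha_3, alpha_8} form a chain of 4 nodes with a double edge at one end; the terminal node there is the unique long simple root (C_4). A semisimple Lie algebra decomposes uniquely as the direct sum of simple ideals, one per connected component of its Dynkin diagram, so g ≅ C_4 ⊕ C_4 (dimension 36 + 36 = 72).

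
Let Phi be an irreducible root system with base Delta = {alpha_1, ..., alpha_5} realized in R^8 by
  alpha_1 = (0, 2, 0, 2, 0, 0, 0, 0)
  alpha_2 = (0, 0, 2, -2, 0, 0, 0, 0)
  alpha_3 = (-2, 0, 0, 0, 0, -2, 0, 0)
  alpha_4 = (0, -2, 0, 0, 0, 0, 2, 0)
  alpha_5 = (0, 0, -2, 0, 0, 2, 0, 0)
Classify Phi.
A_5 (sl(6))

Compute the Cartan integers a_ij = 2(alpha_i, alpha_j)/(alpha_j, alpha_j); the resulting 5x5 Cartan matrix is
[[2, -1, 0, -1, 0], [-1, 2, 0, 0, -1], [0, 0, 2, 0, -1], [-1, 0, 0, 2, 0], [0, -1, -1, 0, 2]].
All simple roots have the same length, so the diagram is simply laced. The associated Dynkin diagram is a chain of 5 nodes with single edges (A_5), so the type is A_5 (the algebra sl(6)).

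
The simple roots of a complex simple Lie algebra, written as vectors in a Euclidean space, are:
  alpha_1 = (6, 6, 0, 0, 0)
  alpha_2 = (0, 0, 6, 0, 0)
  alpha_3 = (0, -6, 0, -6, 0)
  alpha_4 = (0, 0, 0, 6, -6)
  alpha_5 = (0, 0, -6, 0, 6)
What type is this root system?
Compute the Cartan integers a_ij = 2(alpha_i, alpha_j)/(alpha_j, alpha_j); the resulting 5x5 Cartan matrix is
[[2, 0, -1, 0, 0], [0, 2, 0, 0, -1], [-1, 0, 2, -1, 0], [0, 0, -1, 2, -1], [0, -2, 0, -1, 2]].
The roots have two lengths (squared-length ratio 2:1); the short ones are alpha_{2}. The associated Dynkin diagram is a chain of 5 nodes with a double edge at one end; the terminal node there is the unique short simple root (B_5), so the type is B_5 (the algebra so(11)).

B5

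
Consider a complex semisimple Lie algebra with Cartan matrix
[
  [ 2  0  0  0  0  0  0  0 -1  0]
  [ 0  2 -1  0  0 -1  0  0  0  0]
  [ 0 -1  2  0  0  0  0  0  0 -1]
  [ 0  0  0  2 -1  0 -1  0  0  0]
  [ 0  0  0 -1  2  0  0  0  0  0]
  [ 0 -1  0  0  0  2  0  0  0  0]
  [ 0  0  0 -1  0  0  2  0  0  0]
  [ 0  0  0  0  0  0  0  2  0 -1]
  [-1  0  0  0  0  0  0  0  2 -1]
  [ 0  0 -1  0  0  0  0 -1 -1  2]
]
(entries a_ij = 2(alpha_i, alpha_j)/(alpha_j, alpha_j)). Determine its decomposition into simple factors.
The diagram associated to this matrix has two connected components: the simple roots {alpha_4, alpha_5, alpha_7} form a chain of 3 nodes with single edges (A_3), and {alpha_1, alpha_2, alpha_3, alpha_6, alpha_8, alpha_9, alpha_10} form a chain of 6 nodes with one extra node attached to the third node from one end (E_7). A semisimple Lie algebra decomposes uniquely as the direct sum of simple ideals, one per connected component of its Dynkin diagram, so g ≅ A_3 ⊕ E_7 (dimension 15 + 133 = 148).

A_3 + E_7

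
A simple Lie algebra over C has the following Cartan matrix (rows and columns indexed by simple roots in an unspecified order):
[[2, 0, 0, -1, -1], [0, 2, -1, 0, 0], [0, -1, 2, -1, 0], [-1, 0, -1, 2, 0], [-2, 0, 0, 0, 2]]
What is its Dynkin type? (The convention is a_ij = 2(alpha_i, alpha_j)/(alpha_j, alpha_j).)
The matrix has rank 5 with 2's on the diagonal. Reading the off-diagonal entries as Dynkin edges (a single edge where a_ij = a_ji = -1; a double or triple edge where a_ij * a_ji = 2 or 3), the diagram is a chain of 5 nodes with a double edge at one end; the terminal node there is the unique long simple root (C_5). One simple-root ordering that puts it in standard form is (alpha_2, alpha_3, alpha_4, alpha_1, alpha_5). So the algebra is type C_5, i.e. sp(10).

C_5 (sp(10))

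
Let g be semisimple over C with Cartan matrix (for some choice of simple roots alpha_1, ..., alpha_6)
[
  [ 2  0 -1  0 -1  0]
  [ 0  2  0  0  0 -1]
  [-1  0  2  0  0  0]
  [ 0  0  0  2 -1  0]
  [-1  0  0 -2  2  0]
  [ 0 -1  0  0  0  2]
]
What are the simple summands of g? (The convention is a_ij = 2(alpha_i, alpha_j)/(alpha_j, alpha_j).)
The diagram associated to this matrix has two connected components: the simple roots {alpha_2, alpha_6} form a chain of 2 nodes with single edges (A_2), and {alpha_1, alpha_3, alpha_4, alpha_5} form a chain of 4 nodes with a double edge at one end; the terminal node there is the unique short simple root (B_4). A semisimple Lie algebra decomposes uniquely as the direct sum of simple ideals, one per connected component of its Dynkin diagram, so g ≅ A_2 ⊕ B_4 (dimension 8 + 36 = 44).

A_2 (sl(3)) ⊕ B_4 (so(9))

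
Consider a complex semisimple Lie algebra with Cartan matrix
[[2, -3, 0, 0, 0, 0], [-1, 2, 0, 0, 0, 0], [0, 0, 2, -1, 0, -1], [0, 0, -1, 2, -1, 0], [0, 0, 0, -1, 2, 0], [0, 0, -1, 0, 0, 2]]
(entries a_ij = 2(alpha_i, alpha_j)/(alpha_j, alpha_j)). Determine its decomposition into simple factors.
The diagram associated to this matrix has two connected components: the simple roots {alpha_3, alpha_4, alpha_5, alpha_6} form a chain of 4 nodes with single edges (A_4), and {alpha_1, alpha_2} form two nodes joined by a triple edge (G_2). A semisimple Lie algebra decomposes uniquely as the direct sum of simple ideals, one per connected component of its Dynkin diagram, so g ≅ A_4 ⊕ G_2 (dimension 24 + 14 = 38).

type A_4 + type G_2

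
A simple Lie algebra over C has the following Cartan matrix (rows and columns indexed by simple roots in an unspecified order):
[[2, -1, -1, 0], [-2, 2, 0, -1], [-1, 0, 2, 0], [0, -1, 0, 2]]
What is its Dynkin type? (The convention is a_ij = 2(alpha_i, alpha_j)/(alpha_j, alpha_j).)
F4

The matrix has rank 4 with 2's on the diagonal. Reading the off-diagonal entries as Dynkin edges (a single edge where a_ij = a_ji = -1; a double or triple edge where a_ij * a_ji = 2 or 3), the diagram is a chain of 4 nodes with a double edge between the middle two (F_4). One simple-root ordering that puts it in standard form is (alpha_4, alpha_2, alpha_1, alpha_3). So the algebra is type F_4.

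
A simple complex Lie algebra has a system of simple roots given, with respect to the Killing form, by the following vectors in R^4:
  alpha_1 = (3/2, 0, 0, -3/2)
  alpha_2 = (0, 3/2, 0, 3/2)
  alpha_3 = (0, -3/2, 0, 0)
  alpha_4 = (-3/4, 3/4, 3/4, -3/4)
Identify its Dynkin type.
Compute the Cartan integers a_ij = 2(alpha_i, alpha_j)/(alpha_j, alpha_j); the resulting 4x4 Cartan matrix is
[[2, -1, 0, 0], [-1, 2, -2, 0], [0, -1, 2, -1], [0, 0, -1, 2]].
The roots have two lengths (squared-length ratio 2:1); the short ones are alpha_{3,4}. The associated Dynkin diagram is a chain of 4 nodes with a double edge between the middle two (F_4), so the type is F_4.

F4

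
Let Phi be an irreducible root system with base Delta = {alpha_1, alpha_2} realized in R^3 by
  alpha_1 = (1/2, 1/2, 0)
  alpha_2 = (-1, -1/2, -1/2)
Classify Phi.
Compute the Cartan integers a_ij = 2(alpha_i, alpha_j)/(alpha_j, alpha_j); the resulting 2x2 Cartan matrix is
[[2, -1], [-3, 2]].
The roots have two lengths (squared-length ratio 3:1); the short ones are alpha_{1}. The associated Dynkin diagram is two nodes joined by a triple edge (G_2), so the type is G_2.

G_2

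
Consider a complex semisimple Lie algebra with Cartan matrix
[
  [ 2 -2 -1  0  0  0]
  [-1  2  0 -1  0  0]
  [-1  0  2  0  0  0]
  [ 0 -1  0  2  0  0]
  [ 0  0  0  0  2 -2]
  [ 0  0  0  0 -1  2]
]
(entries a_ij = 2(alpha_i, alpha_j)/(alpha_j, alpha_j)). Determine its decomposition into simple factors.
The diagram associated to this matrix has two connected components: the simple roots {alpha_5, alpha_6} form a chain of 2 nodes with a double edge at one end; the terminal node there is the unique short simple root (B_2), and {alpha_1, alpha_2, alpha_3, alpha_4} form a chain of 4 nodes with a double edge between the middle two (F_4). A semisimple Lie algebra decomposes uniquely as the direct sum of simple ideals, one per connected component of its Dynkin diagram, so g ≅ B_2 ⊕ F_4 (dimension 10 + 52 = 62).

B2 ⊕ F4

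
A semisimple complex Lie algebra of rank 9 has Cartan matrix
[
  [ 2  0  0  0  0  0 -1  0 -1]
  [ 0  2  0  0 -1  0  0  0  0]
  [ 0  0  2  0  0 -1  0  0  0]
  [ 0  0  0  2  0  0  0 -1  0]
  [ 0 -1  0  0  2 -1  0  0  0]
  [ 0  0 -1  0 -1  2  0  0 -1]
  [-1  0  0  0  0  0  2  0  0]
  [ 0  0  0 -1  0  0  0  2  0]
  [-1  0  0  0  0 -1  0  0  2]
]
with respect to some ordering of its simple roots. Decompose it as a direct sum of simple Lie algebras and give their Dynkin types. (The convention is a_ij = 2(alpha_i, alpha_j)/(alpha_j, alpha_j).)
A_2 ⊕ E_7

The diagram associated to this matrix has two connected components: the simple roots {alpha_4, alpha_8} form a chain of 2 nodes with single edges (A_2), and {alpha_1, alpha_2, alpha_3, alpha_5, alpha_6, alpha_7, alpha_9} form a chain of 6 nodes with one extra node attached to the third node from one end (E_7). A semisimple Lie algebra decomposes uniquely as the direct sum of simple ideals, one per connected component of its Dynkin diagram, so g ≅ A_2 ⊕ E_7 (dimension 8 + 133 = 141).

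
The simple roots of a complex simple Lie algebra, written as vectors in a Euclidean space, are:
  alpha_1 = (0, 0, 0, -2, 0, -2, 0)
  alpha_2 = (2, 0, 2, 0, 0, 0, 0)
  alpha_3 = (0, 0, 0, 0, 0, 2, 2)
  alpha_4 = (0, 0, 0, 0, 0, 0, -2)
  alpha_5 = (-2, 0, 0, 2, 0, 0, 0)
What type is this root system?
Compute the Cartan integers a_ij = 2(alpha_i, alpha_j)/(alpha_j, alpha_j); the resulting 5x5 Cartan matrix is
[[2, 0, -1, 0, -1], [0, 2, 0, 0, -1], [-1, 0, 2, -2, 0], [0, 0, -1, 2, 0], [-1, -1, 0, 0, 2]].
The roots have two lengths (squared-length ratio 2:1); the short ones are alpha_{4}. The associated Dynkin diagram is a chain of 5 nodes with a double edge at one end; the terminal node there is the unique short simple root (B_5), so the type is B_5 (the algebra so(11)).

B5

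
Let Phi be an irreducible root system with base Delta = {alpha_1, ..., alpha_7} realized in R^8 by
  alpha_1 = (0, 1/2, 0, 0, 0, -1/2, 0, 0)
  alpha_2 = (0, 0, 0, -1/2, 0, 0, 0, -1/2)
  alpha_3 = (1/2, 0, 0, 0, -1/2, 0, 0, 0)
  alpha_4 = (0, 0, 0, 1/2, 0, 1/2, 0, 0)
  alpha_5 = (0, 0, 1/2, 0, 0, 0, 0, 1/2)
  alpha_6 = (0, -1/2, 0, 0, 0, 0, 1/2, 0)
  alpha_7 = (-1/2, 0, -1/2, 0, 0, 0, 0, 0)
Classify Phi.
A7

Compute the Cartan integers a_ij = 2(alpha_i, alpha_j)/(alpha_j, alpha_j); the resulting 7x7 Cartan matrix is
[[2, 0, 0, -1, 0, -1, 0], [0, 2, 0, -1, -1, 0, 0], [0, 0, 2, 0, 0, 0, -1], [-1, -1, 0, 2, 0, 0, 0], [0, -1, 0, 0, 2, 0, -1], [-1, 0, 0, 0, 0, 2, 0], [0, 0, -1, 0, -1, 0, 2]].
All simple roots have the same length, so the diagram is simply laced. The associated Dynkin diagram is a chain of 7 nodes with single edges (A_7), so the type is A_7 (the algebra sl(8)).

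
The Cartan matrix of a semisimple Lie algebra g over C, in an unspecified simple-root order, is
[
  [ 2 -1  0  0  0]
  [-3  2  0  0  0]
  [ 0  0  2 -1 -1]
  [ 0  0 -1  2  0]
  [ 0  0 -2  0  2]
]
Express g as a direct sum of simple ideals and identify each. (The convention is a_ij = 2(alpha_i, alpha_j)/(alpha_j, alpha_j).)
C_3 + G_2

The diagram associated to this matrix has two connected components: the simple roots {alpha_3, alpha_4, alpha_5} form a chain of 3 nodes with a double edge at one end; the terminal node there is the unique long simple root (C_3), and {alpha_1, alpha_2} form two nodes joined by a triple edge (G_2). A semisimple Lie algebra decomposes uniquely as the direct sum of simple ideals, one per connected component of its Dynkin diagram, so g ≅ C_3 ⊕ G_2 (dimension 21 + 14 = 35).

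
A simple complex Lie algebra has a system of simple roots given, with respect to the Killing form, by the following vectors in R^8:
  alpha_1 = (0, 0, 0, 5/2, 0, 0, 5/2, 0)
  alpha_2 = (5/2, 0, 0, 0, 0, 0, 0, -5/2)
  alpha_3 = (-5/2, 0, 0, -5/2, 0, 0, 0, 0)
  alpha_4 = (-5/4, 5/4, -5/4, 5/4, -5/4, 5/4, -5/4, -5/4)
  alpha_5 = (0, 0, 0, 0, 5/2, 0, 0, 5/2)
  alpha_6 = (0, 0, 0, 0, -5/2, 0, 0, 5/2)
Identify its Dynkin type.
E_6

Compute the Cartan integers a_ij = 2(alpha_i, alpha_j)/(alpha_j, alpha_j); the resulting 6x6 Cartan matrix is
[[2, 0, -1, 0, 0, 0], [0, 2, -1, 0, -1, -1], [-1, -1, 2, 0, 0, 0], [0, 0, 0, 2, -1, 0], [0, -1, 0, -1, 2, 0], [0, -1, 0, 0, 0, 2]].
All simple roots have the same length, so the diagram is simply laced. The associated Dynkin diagram is a chain of 5 nodes with one extra node attached to the third node from one end (E_6), so the type is E_6.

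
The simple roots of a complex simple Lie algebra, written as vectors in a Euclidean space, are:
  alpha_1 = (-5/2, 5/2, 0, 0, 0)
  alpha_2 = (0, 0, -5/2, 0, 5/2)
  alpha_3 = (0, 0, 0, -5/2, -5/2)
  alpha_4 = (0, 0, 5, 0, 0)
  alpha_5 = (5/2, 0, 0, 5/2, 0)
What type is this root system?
C_5 (sp(10))

Compute the Cartan integers a_ij = 2(alpha_i, alpha_j)/(alpha_j, alpha_j); the resulting 5x5 Cartan matrix is
[[2, 0, 0, 0, -1], [0, 2, -1, -1, 0], [0, -1, 2, 0, -1], [0, -2, 0, 2, 0], [-1, 0, -1, 0, 2]].
The roots have two lengths (squared-length ratio 2:1); the short ones are alpha_{1,2,3,5}. The associated Dynkin diagram is a chain of 5 nodes with a double edge at one end; the terminal node there is the unique long simple root (C_5), so the type is C_5 (the algebra sp(10)).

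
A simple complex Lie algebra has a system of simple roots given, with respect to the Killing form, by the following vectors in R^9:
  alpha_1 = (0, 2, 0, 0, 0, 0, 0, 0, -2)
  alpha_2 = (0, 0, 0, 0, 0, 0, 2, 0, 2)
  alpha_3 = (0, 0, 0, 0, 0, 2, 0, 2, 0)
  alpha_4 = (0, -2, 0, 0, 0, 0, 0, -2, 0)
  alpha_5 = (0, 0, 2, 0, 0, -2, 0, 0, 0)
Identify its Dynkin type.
A_5 (sl(6))

Compute the Cartan integers a_ij = 2(alpha_i, alpha_j)/(alpha_j, alpha_j); the resulting 5x5 Cartan matrix is
[[2, -1, 0, -1, 0], [-1, 2, 0, 0, 0], [0, 0, 2, -1, -1], [-1, 0, -1, 2, 0], [0, 0, -1, 0, 2]].
All simple roots have the same length, so the diagram is simply laced. The associated Dynkin diagram is a chain of 5 nodes with single edges (A_5), so the type is A_5 (the algebra sl(6)).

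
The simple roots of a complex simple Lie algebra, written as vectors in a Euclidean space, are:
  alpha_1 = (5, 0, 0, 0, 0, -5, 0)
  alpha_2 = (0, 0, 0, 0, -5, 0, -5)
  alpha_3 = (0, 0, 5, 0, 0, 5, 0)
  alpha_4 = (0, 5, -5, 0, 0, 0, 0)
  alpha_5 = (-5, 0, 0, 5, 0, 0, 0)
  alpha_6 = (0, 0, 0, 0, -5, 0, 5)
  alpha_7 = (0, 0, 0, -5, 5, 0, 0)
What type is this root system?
Compute the Cartan integers a_ij = 2(alpha_i, alpha_j)/(alpha_j, alpha_j); the resulting 7x7 Cartan matrix is
[[2, 0, -1, 0, -1, 0, 0], [0, 2, 0, 0, 0, 0, -1], [-1, 0, 2, -1, 0, 0, 0], [0, 0, -1, 2, 0, 0, 0], [-1, 0, 0, 0, 2, 0, -1], [0, 0, 0, 0, 0, 2, -1], [0, -1, 0, 0, -1, -1, 2]].
All simple roots have the same length, so the diagram is simply laced. The associated Dynkin diagram is a chain of 5 nodes with a fork of two nodes at one end (D_7), so the type is D_7 (the algebra so(14)).

D7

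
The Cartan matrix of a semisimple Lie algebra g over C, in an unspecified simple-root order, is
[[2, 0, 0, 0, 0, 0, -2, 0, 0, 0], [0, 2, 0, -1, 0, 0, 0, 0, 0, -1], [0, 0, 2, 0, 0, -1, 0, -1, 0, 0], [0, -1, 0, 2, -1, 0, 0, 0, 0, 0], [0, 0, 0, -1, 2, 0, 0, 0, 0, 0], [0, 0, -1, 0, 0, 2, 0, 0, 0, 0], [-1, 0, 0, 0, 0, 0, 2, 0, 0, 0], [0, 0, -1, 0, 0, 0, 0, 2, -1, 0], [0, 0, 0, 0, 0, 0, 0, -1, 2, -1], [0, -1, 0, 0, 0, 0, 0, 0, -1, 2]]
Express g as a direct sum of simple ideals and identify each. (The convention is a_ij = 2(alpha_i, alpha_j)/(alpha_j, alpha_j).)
The diagram associated to this matrix has two connected components: the simple roots {alpha_2, alpha_3, alpha_4, alpha_5, alpha_6, alpha_8, alpha_9, alpha_10} form a chain of 8 nodes with single edges (A_8), and {alpha_1, alpha_7} form a chain of 2 nodes with a double edge at one end; the terminal node there is the unique short simple root (B_2). A semisimple Lie algebra decomposes uniquely as the direct sum of simple ideals, one per connected component of its Dynkin diagram, so g ≅ A_8 ⊕ B_2 (dimension 80 + 10 = 90).

A_8 + B_2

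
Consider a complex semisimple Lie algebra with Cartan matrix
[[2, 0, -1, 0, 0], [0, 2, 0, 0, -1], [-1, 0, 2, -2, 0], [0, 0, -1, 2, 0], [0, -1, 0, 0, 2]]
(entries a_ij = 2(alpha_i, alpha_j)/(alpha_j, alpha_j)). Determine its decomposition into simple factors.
The diagram associated to this matrix has two connected components: the simple roots {alpha_2, alpha_5} form a chain of 2 nodes with single edges (A_2), and {alpha_1, alpha_3, alpha_4} form a chain of 3 nodes with a double edge at one end; the terminal node there is the unique short simple root (B_3). A semisimple Lie algebra decomposes uniquely as the direct sum of simple ideals, one per connected component of its Dynkin diagram, so g ≅ A_2 ⊕ B_3 (dimension 8 + 21 = 29).

A_2 ⊕ B_3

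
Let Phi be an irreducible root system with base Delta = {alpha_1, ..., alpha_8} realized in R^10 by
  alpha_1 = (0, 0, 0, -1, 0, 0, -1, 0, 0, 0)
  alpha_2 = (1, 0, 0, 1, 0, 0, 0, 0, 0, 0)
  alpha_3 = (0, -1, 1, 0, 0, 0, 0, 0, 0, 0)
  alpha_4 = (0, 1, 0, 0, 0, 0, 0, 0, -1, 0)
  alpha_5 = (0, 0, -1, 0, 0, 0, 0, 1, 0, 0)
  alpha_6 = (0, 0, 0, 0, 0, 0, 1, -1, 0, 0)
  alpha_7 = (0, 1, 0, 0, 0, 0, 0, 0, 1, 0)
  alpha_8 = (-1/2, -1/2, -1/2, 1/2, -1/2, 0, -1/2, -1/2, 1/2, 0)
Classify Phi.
E8

Compute the Cartan integers a_ij = 2(alpha_i, alpha_j)/(alpha_j, alpha_j); the resulting 8x8 Cartan matrix is
[[2, -1, 0, 0, 0, -1, 0, 0], [-1, 2, 0, 0, 0, 0, 0, 0], [0, 0, 2, -1, -1, 0, -1, 0], [0, 0, -1, 2, 0, 0, 0, -1], [0, 0, -1, 0, 2, -1, 0, 0], [-1, 0, 0, 0, -1, 2, 0, 0], [0, 0, -1, 0, 0, 0, 2, 0], [0, 0, 0, -1, 0, 0, 0, 2]].
All simple roots have the same length, so the diagram is simply laced. The associated Dynkin diagram is a chain of 7 nodes with one extra node attached to the third node from one end (E_8), so the type is E_8.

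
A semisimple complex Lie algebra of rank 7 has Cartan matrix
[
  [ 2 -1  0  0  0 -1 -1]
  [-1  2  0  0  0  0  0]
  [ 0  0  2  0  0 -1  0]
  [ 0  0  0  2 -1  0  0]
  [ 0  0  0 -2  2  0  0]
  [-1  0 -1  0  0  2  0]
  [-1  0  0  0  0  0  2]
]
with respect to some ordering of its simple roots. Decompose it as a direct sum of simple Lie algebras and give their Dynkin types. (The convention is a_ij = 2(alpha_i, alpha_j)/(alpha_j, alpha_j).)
B_2 ⊕ D_5

The diagram associated to this matrix has two connected components: the simple roots {alpha_4, alpha_5} form a chain of 2 nodes with a double edge at one end; the terminal node there is the unique short simple root (B_2), and {alpha_1, alpha_2, alpha_3, alpha_6, alpha_7} form a chain of 3 nodes with a fork of two nodes at one end (D_5). A semisimple Lie algebra decomposes uniquely as the direct sum of simple ideals, one per connected component of its Dynkin diagram, so g ≅ B_2 ⊕ D_5 (dimension 10 + 45 = 55).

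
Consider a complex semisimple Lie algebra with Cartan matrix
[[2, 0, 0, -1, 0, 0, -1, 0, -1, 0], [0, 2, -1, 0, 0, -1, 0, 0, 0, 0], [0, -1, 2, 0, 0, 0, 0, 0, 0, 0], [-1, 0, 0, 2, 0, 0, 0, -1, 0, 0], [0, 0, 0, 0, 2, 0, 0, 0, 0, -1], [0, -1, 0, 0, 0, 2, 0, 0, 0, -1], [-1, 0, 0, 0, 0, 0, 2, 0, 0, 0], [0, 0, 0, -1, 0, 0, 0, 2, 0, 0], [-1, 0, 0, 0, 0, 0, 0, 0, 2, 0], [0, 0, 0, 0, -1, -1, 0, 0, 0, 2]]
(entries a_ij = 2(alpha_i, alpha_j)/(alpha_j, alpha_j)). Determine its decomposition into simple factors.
The diagram associated to this matrix has two connected components: the simple roots {alpha_2, alpha_3, alpha_5, alpha_6, alpha_10} form a chain of 5 nodes with single edges (A_5), and {alpha_1, alpha_4, alpha_7, alpha_8, alpha_9} form a chain of 3 nodes with a fork of two nodes at one end (D_5). A semisimple Lie algebra decomposes uniquely as the direct sum of simple ideals, one per connected component of its Dynkin diagram, so g ≅ A_5 ⊕ D_5 (dimension 35 + 45 = 80).

type A_5 ⊕ type D_5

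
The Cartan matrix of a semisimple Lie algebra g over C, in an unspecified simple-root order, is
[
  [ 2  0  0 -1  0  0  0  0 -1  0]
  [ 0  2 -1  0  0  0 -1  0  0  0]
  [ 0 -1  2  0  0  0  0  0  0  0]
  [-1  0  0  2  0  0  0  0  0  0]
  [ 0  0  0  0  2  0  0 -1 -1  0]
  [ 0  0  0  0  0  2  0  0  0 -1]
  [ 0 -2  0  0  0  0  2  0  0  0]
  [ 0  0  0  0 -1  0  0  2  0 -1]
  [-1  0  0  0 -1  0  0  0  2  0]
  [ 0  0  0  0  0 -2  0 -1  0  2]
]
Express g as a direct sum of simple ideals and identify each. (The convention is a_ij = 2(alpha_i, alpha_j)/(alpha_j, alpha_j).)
The diagram associated to this matrix has two connected components: the simple roots {alpha_1, alpha_4, alpha_5, alpha_6, alpha_8, alpha_9, alpha_10} form a chain of 7 nodes with a double edge at one end; the terminal node there is the unique short simple root (B_7), and {alpha_2, alpha_3, alpha_7} form a chain of 3 nodes with a double edge at one end; the terminal node there is the unique long simple root (C_3). A semisimple Lie algebra decomposes uniquely as the direct sum of simple ideals, one per connected component of its Dynkin diagram, so g ≅ B_7 ⊕ C_3 (dimension 105 + 21 = 126).

B7 ⊕ C3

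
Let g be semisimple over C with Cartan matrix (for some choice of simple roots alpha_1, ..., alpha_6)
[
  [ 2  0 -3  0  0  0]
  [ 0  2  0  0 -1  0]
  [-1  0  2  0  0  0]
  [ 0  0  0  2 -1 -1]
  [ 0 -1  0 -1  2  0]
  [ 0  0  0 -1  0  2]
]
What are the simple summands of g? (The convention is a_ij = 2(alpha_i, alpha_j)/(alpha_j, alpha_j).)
The diagram associated to this matrix has two connected components: the simple roots {alpha_2, alpha_4, alpha_5, alpha_6} form a chain of 4 nodes with single edges (A_4), and {alpha_1, alpha_3} form two nodes joined by a triple edge (G_2). A semisimple Lie algebra decomposes uniquely as the direct sum of simple ideals, one per connected component of its Dynkin diagram, so g ≅ A_4 ⊕ G_2 (dimension 24 + 14 = 38).

type A_4 + type G_2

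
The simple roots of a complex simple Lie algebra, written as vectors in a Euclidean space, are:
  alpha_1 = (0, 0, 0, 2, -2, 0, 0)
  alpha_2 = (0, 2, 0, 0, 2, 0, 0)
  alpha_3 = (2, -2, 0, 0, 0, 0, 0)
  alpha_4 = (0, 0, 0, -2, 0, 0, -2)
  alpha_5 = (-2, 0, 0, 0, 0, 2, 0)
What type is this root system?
Compute the Cartan integers a_ij = 2(alpha_i, alpha_j)/(alpha_j, alpha_j); the resulting 5x5 Cartan matrix is
[[2, -1, 0, -1, 0], [-1, 2, -1, 0, 0], [0, -1, 2, 0, -1], [-1, 0, 0, 2, 0], [0, 0, -1, 0, 2]].
All simple roots have the same length, so the diagram is simply laced. The associated Dynkin diagram is a chain of 5 nodes with single edges (A_5), so the type is A_5 (the algebra sl(6)).

type A_5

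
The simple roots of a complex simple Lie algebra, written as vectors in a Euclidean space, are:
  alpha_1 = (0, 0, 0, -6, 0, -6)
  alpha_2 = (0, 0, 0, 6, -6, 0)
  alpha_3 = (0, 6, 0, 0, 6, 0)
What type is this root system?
Compute the Cartan integers a_ij = 2(alpha_i, alpha_j)/(alpha_j, alpha_j); the resulting 3x3 Cartan matrix is
[[2, -1, 0], [-1, 2, -1], [0, -1, 2]].
All simple roots have the same length, so the diagram is simply laced. The associated Dynkin diagram is a chain of 3 nodes with single edges (A_3), so the type is A_3 (the algebra sl(4)).

type A_3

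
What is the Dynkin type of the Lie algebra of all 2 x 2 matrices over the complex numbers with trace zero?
This is sl(2), which has dimension 2^2 - 1 = 3 and rank 2 - 1 = 1 (a Cartan subalgebra is the diagonal traceless matrices). In the classification of classical Lie algebras, the special linear algebra sl(n+1) has type A_n; here n = 1, so the Dynkin diagram is a chain of 1 nodes with single edges (A_1). Hence the type is A_1.

A_1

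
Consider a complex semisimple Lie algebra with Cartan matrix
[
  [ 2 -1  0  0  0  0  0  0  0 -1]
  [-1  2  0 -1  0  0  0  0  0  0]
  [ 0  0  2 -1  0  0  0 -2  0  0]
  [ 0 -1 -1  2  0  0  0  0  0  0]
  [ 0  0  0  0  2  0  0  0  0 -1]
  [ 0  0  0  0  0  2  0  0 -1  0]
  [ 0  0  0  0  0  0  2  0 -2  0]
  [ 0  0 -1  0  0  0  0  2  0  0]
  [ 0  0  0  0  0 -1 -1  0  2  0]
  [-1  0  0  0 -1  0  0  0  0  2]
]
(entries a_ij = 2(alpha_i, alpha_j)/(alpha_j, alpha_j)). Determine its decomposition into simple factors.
The diagram associated to this matrix has two connected components: the simple roots {alpha_1, alpha_2, alpha_3, alpha_4, alpha_5, alpha_8, alpha_10} form a chain of 7 nodes with a double edge at one end; the terminal node there is the unique short simple root (B_7), and {alpha_6, alpha_7, alpha_9} form a chain of 3 nodes with a double edge at one end; the terminal node there is the unique long simple root (C_3). A semisimple Lie algebra decomposes uniquely as the direct sum of simple ideals, one per connected component of its Dynkin diagram, so g ≅ B_7 ⊕ C_3 (dimension 105 + 21 = 126).

B_7 + C_3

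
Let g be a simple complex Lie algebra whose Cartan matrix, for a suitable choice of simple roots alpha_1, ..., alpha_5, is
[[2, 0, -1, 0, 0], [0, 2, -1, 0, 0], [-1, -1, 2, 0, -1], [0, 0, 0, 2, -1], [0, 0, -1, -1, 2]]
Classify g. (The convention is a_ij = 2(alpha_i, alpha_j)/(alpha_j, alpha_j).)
The matrix has rank 5 with 2's on the diagonal. Reading the off-diagonal entries as Dynkin edges (a single edge where a_ij = a_ji = -1; a double or triple edge where a_ij * a_ji = 2 or 3), the diagram is a chain of 3 nodes with a fork of two nodes at one end (D_5). One simple-root ordering that puts it in standard form is (alpha_4, alpha_5, alpha_3, alpha_2, alpha_1). So the algebra is type D_5, i.e. so(10).

D_5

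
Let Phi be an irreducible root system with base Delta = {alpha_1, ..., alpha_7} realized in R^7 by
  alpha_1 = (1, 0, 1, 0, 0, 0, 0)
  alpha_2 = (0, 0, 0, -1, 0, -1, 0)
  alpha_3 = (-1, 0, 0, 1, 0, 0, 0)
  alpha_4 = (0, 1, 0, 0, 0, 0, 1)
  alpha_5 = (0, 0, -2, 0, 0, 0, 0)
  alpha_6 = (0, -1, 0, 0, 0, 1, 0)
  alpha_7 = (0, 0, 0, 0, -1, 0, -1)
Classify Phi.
type C_7

Compute the Cartan integers a_ij = 2(alpha_i, alpha_j)/(alpha_j, alpha_j); the resulting 7x7 Cartan matrix is
[[2, 0, -1, 0, -1, 0, 0], [0, 2, -1, 0, 0, -1, 0], [-1, -1, 2, 0, 0, 0, 0], [0, 0, 0, 2, 0, -1, -1], [-2, 0, 0, 0, 2, 0, 0], [0, -1, 0, -1, 0, 2, 0], [0, 0, 0, -1, 0, 0, 2]].
The roots have two lengths (squared-length ratio 2:1); the short ones are alpha_{1,2,3,4,6,7}. The associated Dynkin diagram is a chain of 7 nodes with a double edge at one end; the terminal node there is the unique long simple root (C_7), so the type is C_7 (the algebra sp(14)).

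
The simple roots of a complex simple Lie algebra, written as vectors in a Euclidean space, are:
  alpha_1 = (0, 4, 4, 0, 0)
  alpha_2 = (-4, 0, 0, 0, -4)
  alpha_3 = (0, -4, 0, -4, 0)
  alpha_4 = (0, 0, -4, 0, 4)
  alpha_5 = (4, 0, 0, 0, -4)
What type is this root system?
Compute the Cartan integers a_ij = 2(alpha_i, alpha_j)/(alpha_j, alpha_j); the resulting 5x5 Cartan matrix is
[[2, 0, -1, -1, 0], [0, 2, 0, -1, 0], [-1, 0, 2, 0, 0], [-1, -1, 0, 2, -1], [0, 0, 0, -1, 2]].
All simple roots have the same length, so the diagram is simply laced. The associated Dynkin diagram is a chain of 3 nodes with a fork of two nodes at one end (D_5), so the type is D_5 (the algebra so(10)).

D5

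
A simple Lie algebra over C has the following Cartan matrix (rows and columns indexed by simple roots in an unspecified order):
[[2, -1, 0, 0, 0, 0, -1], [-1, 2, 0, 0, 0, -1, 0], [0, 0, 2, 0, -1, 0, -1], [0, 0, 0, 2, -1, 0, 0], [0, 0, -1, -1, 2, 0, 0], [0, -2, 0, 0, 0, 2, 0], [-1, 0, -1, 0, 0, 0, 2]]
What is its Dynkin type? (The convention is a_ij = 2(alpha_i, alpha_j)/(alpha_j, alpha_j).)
C_7

The matrix has rank 7 with 2's on the diagonal. Reading the off-diagonal entries as Dynkin edges (a single edge where a_ij = a_ji = -1; a double or triple edge where a_ij * a_ji = 2 or 3), the diagram is a chain of 7 nodes with a double edge at one end; the terminal node there is the unique long simple root (C_7). One simple-root ordering that puts it in standard form is (alpha_4, alpha_5, alpha_3, alpha_7, alpha_1, alpha_2, alpha_6). So the algebra is type C_7, i.e. sp(14).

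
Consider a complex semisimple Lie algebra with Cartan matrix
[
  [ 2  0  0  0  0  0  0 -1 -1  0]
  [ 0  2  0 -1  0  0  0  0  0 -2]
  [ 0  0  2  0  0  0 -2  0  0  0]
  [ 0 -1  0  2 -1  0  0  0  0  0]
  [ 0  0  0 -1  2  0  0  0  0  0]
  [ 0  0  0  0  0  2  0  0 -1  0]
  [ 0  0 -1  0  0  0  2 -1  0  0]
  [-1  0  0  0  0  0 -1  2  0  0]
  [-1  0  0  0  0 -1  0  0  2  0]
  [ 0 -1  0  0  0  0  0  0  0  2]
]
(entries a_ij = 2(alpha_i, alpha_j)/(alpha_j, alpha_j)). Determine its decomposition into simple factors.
The diagram associated to this matrix has two connected components: the simple roots {alpha_2, alpha_4, alpha_5, alpha_10} form a chain of 4 nodes with a double edge at one end; the terminal node there is the unique short simple root (B_4), and {alpha_1, alpha_3, alpha_6, alpha_7, alpha_8, alpha_9} form a chain of 6 nodes with a double edge at one end; the terminal node there is the unique long simple root (C_6). A semisimple Lie algebra decomposes uniquely as the direct sum of simple ideals, one per connected component of its Dynkin diagram, so g ≅ B_4 ⊕ C_6 (dimension 36 + 78 = 114).

type B_4 ⊕ type C_6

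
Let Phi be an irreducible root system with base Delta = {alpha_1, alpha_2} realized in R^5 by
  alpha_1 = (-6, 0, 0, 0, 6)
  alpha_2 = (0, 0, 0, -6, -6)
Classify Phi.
A2

Compute the Cartan integers a_ij = 2(alpha_i, alpha_j)/(alpha_j, alpha_j); the resulting 2x2 Cartan matrix is
[[2, -1], [-1, 2]].
All simple roots have the same length, so the diagram is simply laced. The associated Dynkin diagram is a chain of 2 nodes with single edges (A_2), so the type is A_2 (the algebra sl(3)).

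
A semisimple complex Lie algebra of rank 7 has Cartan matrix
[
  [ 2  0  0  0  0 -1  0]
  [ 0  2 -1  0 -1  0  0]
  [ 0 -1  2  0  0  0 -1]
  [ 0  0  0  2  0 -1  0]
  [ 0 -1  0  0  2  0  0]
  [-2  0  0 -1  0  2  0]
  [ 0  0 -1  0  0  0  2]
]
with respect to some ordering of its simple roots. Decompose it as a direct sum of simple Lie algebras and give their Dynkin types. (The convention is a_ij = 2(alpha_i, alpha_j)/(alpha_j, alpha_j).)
The diagram associated to this matrix has two connected components: the simple roots {alpha_2, alpha_3, alpha_5, alpha_7} form a chain of 4 nodes with single edges (A_4), and {alpha_1, alpha_4, alpha_6} form a chain of 3 nodes with a double edge at one end; the terminal node there is the unique short simple root (B_3). A semisimple Lie algebra decomposes uniquely as the direct sum of simple ideals, one per connected component of its Dynkin diagram, so g ≅ A_4 ⊕ B_3 (dimension 24 + 21 = 45).

A4 + B3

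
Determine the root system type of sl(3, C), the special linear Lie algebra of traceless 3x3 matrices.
This is sl(3), which has dimension 3^2 - 1 = 8 and rank 3 - 1 = 2 (a Cartan subalgebra is the diagonal traceless matrices). In the classification of classical Lie algebras, the special linear algebra sl(n+1) has type A_n; here n = 2, so the Dynkin diagram is a chain of 2 nodes with single edges (A_2). Hence the type is A_2.

A_2 (sl(3))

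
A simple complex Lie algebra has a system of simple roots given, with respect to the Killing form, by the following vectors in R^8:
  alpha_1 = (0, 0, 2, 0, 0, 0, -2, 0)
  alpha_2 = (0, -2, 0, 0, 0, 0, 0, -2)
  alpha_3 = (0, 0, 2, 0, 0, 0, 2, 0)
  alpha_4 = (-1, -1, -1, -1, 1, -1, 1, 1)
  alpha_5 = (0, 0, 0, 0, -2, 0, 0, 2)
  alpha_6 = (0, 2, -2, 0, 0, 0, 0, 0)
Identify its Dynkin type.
Compute the Cartan integers a_ij = 2(alpha_i, alpha_j)/(alpha_j, alpha_j); the resulting 6x6 Cartan matrix is
[[2, 0, 0, -1, 0, -1], [0, 2, 0, 0, -1, -1], [0, 0, 2, 0, 0, -1], [-1, 0, 0, 2, 0, 0], [0, -1, 0, 0, 2, 0], [-1, -1, -1, 0, 0, 2]].
All simple roots have the same length, so the diagram is simply laced. The associated Dynkin diagram is a chain of 5 nodes with one extra node attached to the third node from one end (E_6), so the type is E_6.

E_6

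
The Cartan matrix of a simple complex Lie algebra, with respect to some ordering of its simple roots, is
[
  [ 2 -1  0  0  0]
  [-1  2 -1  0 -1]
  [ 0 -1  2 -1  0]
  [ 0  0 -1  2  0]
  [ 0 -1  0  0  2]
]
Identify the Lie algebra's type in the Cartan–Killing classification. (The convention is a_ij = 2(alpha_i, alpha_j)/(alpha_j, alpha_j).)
The matrix has rank 5 with 2's on the diagonal. Reading the off-diagonal entries as Dynkin edges (a single edge where a_ij = a_ji = -1; a double or triple edge where a_ij * a_ji = 2 or 3), the diagram is a chain of 3 nodes with a fork of two nodes at one end (D_5). One simple-root ordering that puts it in standard form is (alpha_4, alpha_3, alpha_2, alpha_1, alpha_5). So the algebra is type D_5, i.e. so(10).

D5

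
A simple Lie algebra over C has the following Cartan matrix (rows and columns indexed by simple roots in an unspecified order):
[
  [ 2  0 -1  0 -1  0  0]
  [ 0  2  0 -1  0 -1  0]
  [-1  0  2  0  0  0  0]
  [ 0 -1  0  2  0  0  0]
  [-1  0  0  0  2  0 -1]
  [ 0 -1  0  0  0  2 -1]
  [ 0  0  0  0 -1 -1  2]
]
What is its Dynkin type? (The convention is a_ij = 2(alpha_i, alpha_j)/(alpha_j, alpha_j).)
The matrix has rank 7 with 2's on the diagonal. Reading the off-diagonal entries as Dynkin edges (a single edge where a_ij = a_ji = -1; a double or triple edge where a_ij * a_ji = 2 or 3), the diagram is a chain of 7 nodes with single edges (A_7). One simple-root ordering that puts it in standard form is (alpha_3, alpha_1, alpha_5, alpha_7, alpha_6, alpha_2, alpha_4). So the algebra is type A_7, i.e. sl(8).

type A_7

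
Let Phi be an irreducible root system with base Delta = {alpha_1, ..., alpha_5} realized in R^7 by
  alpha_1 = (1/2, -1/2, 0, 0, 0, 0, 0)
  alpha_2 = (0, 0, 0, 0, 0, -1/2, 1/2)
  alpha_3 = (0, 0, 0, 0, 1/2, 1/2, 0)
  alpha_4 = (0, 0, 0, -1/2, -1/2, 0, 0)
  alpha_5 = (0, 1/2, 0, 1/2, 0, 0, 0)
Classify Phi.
A_5

Compute the Cartan integers a_ij = 2(alpha_i, alpha_j)/(alpha_j, alpha_j); the resulting 5x5 Cartan matrix is
[[2, 0, 0, 0, -1], [0, 2, -1, 0, 0], [0, -1, 2, -1, 0], [0, 0, -1, 2, -1], [-1, 0, 0, -1, 2]].
All simple roots have the same length, so the diagram is simply laced. The associated Dynkin diagram is a chain of 5 nodes with single edges (A_5), so the type is A_5 (the algebra sl(6)).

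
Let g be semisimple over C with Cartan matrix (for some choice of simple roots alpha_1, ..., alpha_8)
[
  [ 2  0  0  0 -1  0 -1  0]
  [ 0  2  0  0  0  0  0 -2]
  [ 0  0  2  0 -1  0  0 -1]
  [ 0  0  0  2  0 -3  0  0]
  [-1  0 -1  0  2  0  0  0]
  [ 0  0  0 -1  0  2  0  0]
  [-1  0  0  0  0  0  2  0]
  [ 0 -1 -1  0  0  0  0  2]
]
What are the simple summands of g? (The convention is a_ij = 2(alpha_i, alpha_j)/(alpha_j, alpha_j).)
C_6 ⊕ G_2

The diagram associated to this matrix has two connected components: the simple roots {alpha_1, alpha_2, alpha_3, alpha_5, alpha_7, alpha_8} form a chain of 6 nodes with a double edge at one end; the terminal node there is the unique long simple root (C_6), and {alpha_4, alpha_6} form two nodes joined by a triple edge (G_2). A semisimple Lie algebra decomposes uniquely as the direct sum of simple ideals, one per connected component of its Dynkin diagram, so g ≅ C_6 ⊕ G_2 (dimension 78 + 14 = 92).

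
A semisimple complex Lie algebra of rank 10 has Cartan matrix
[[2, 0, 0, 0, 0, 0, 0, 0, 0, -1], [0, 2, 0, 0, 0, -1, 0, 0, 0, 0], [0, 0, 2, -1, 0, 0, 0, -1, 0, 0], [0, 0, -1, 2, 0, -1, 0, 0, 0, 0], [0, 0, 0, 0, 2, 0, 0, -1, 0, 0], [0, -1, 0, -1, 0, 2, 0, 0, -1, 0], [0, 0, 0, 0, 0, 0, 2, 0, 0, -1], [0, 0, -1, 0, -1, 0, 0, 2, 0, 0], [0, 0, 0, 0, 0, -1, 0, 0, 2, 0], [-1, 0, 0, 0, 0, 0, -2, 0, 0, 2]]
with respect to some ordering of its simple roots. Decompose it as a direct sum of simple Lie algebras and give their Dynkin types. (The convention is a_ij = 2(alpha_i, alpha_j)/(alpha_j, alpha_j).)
The diagram associated to this matrix has two connected components: the simple roots {alpha_1, alpha_7, alpha_10} form a chain of 3 nodes with a double edge at one end; the terminal node there is the unique short simple root (B_3), and {alpha_2, alpha_3, alpha_4, alpha_5, alpha_6, alpha_8, alpha_9} form a chain of 5 nodes with a fork of two nodes at one end (D_7). A semisimple Lie algebra decomposes uniquely as the direct sum of simple ideals, one per connected component of its Dynkin diagram, so g ≅ B_3 ⊕ D_7 (dimension 21 + 91 = 112).

B_3 ⊕ D_7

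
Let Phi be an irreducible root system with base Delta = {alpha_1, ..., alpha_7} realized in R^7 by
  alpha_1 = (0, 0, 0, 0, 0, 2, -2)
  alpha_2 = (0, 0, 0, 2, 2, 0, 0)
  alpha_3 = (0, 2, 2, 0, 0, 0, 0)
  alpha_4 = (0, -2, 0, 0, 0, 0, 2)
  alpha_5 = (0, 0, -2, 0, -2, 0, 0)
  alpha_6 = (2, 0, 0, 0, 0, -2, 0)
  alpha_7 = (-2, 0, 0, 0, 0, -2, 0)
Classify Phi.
Compute the Cartan integers a_ij = 2(alpha_i, alpha_j)/(alpha_j, alpha_j); the resulting 7x7 Cartan matrix is
[[2, 0, 0, -1, 0, -1, -1], [0, 2, 0, 0, -1, 0, 0], [0, 0, 2, -1, -1, 0, 0], [-1, 0, -1, 2, 0, 0, 0], [0, -1, -1, 0, 2, 0, 0], [-1, 0, 0, 0, 0, 2, 0], [-1, 0, 0, 0, 0, 0, 2]].
All simple roots have the same length, so the diagram is simply laced. The associated Dynkin diagram is a chain of 5 nodes with a fork of two nodes at one end (D_7), so the type is D_7 (the algebra so(14)).

D_7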